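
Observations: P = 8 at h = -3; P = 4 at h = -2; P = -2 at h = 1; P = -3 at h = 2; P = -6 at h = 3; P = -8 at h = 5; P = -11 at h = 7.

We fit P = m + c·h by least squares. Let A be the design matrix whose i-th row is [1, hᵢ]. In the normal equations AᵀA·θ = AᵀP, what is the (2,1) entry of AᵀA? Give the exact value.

13

Row 2 ↔ basis h, column 1 ↔ basis 1, so (AᵀA)_{2,1} = Σᵢ h = (-3)·(1) + (-2)·(1) + (1)·(1) + (2)·(1) + (3)·(1) + (5)·(1) + (7)·(1) = 13.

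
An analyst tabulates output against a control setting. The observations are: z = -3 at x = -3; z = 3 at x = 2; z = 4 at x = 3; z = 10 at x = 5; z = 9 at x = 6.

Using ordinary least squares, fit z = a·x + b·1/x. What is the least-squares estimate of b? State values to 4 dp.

From the data, Σx·x = 83, Σx·1/x = 5, Σ1/x·1/x = 27/50.
For Aᵀz: Σx·z = 131, Σ1/x·z = 22/3.
Normal equations: [[83, 5]; [5, 27/50]]·[a, b]ᵀ = [131, 22/3]ᵀ.
Eliminating b: (27/50)·(row 1) − 5·(row 2) gives (991/50)·a = (27/50)·131 − 5·(22/3) = 5111/150, so a = 5111/2973.
Then b = ((22/3) − 5·(5111/2973))/(27/50) = -6950/2973.

b = -2.3377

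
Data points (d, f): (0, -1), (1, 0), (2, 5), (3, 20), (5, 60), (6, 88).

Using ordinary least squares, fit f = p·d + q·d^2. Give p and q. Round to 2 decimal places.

p = -2.39, q = 2.86

Normal-equation sums: Σd·d = 75, Σd·d^2 = 377, Σd^2·d^2 = 2019.
Moment sums: Σd·f = 898, Σd^2·f = 4868.
det = 75·2019 − 377² = 9296.
p = (898·2019 − 377·4868)/9296 = -11087/4648; q = (75·4868 − 377·898)/9296 = 13277/4648.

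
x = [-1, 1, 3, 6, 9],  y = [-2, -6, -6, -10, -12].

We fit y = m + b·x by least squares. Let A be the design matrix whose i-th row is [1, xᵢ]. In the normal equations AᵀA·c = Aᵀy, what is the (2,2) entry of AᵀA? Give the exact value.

Row 2 ↔ basis x, column 2 ↔ basis x, so (AᵀA)_{2,2} = Σᵢ (x)·(x) = (-1)·(-1) + (1)·(1) + (3)·(3) + (6)·(6) + (9)·(9) = 128.

128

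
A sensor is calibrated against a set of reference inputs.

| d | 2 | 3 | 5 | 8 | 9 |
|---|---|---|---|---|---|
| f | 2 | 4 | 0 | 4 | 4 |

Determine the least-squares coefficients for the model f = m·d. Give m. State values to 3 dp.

m = 0.459

From the data, Σd·d = 183.
Right-hand side: Σd·f = 84.
Hence m = 84 / 183 ≈ 0.459016.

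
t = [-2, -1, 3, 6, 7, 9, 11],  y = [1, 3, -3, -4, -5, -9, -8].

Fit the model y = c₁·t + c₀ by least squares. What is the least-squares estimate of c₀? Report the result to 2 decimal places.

c₀ = 0.45

The normal system MᵀM·[c₁, c₀]ᵀ = Mᵀy is [[301, 33]; [33, 7]]·[c₁, c₀]ᵀ = [-242, -25]ᵀ.
Eliminating c₀: 7·(row 1) − 33·(row 2) gives 1018·c₁ = 7·(-242) − 33·(-25) = -869, so c₁ = -869/1018.
Then c₀ = ((-25) − 33·(-869/1018))/7 = 461/1018.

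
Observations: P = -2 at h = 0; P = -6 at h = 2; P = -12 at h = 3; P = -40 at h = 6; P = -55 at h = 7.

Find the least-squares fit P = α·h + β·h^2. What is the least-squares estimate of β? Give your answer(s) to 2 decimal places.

Forming AᵀA = [[98, 594]; [594, 3794]] and AᵀP = [-673, -4267]ᵀ gives AᵀA·[α, β]ᵀ = AᵀP.
det = 98·3794 − 594² = 18976.
α = ((-673)·3794 − 594·(-4267))/18976 = -4691/4744; β = (98·(-4267) − 594·(-673))/18976 = -4601/4744.

β = -0.97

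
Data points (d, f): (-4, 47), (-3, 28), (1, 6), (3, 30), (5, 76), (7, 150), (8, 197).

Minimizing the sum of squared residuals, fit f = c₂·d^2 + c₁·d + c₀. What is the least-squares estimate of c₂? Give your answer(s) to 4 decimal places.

c₂ = 2.9883

Setting ∂/∂c₂ … = 0 gives: 7541·c₂ + 917·c₁ + 173·c₀ = 23138;  917·c₂ + 173·c₁ + 17·c₀ = 2830;  173·c₂ + 17·c₁ + 7·c₀ = 534.
(Σd^2·d^2 = 7541, Σd^2·d = 917, Σd^2 = 173, Σd·d = 173, Σd = 17, Σ1 = 7, Σd^2·f = 23138, Σd·f = 2830, Σf = 534.)
Inverting the 3×3 Gram matrix, [c₂, c₁, c₀]ᵀ = [479117/160332, 58909/160332, 41157/26722]ᵀ.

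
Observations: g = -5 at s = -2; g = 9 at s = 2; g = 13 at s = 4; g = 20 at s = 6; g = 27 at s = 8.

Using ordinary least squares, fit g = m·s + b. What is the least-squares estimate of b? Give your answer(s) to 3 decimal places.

b = 1.514

The normal equations are: 124·m + 18·b = 416;  18·m + 5·b = 64.
(Σs·s = 124, Σs = 18, Σ1 = 5, Σs·g = 416, Σg = 64.)
det = 124·5 − 18² = 296.
m = (416·5 − 18·64)/296 = 116/37; b = (124·64 − 18·416)/296 = 56/37.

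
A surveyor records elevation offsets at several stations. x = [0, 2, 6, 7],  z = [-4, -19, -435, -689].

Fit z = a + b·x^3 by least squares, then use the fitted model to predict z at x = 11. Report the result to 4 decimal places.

Sums needed: Σ1 = 4, Σx^3 = 567, Σx^3·x^3 = 164369.
And Σz = -1147, Σx^3·z = -330439.
So AᵀA·[a, b]ᵀ = Aᵀz: [[4, 567]; [567, 164369]]·[a, b]ᵀ = [-1147, -330439]ᵀ.
Δ = 4·164369 − 567² = 335987.
a = ((-1147)·164369 − 567·(-330439))/335987 = -1172330/335987; b = (4·(-330439) − 567·(-1147))/335987 = -671407/335987.
At x = 11: ẑ = (-1172330/335987)·(1) + (-671407/335987)·(1331) = -894815047/335987.

ẑ = -2663.2431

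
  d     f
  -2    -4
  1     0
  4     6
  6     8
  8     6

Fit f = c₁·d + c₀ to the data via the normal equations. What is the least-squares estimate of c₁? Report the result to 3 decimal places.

c₁ = 1.165

Sums needed: Σd·d = 121, Σd = 17, Σ1 = 5.
And Σd·f = 128, Σf = 16.
Normal equations: [[121, 17]; [17, 5]]·[c₁, c₀]ᵀ = [128, 16]ᵀ.
Eliminating c₀: 5·(row 1) − 17·(row 2) gives 316·c₁ = 5·128 − 17·16 = 368, so c₁ = 92/79.
Then c₀ = (16 − 17·(92/79))/5 = -60/79.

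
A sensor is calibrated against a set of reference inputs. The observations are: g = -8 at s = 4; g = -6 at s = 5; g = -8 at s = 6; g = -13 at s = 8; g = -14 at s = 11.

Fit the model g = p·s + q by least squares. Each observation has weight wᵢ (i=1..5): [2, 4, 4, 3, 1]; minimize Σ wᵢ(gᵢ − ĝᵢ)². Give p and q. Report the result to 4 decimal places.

p = -1.3486, q = -0.5480

Setting ∂/∂p … = 0 gives: 589·p + 87·q = -842;  87·p + 14·q = -125.
Eliminating q: 14·(row 1) − 87·(row 2) gives 677·p = 14·(-842) − 87·(-125) = -913, so p = -913/677.
Then q = ((-125) − 87·(-913/677))/14 = -371/677.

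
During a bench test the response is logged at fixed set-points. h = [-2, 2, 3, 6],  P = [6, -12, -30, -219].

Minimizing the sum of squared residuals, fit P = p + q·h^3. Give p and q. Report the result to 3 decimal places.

p = -2.970, q = -1.000

From the data, Σ1 = 4, Σh^3 = 243, Σh^3·h^3 = 47513.
Moment sums: ΣP = -255, Σh^3·P = -48258.
So AᵀA·[p, q]ᵀ = AᵀP: [[4, 243]; [243, 47513]]·[p, q]ᵀ = [-255, -48258]ᵀ.
Determinant 4·47513 − 243² = 131003.
p = ((-255)·47513 − 243·(-48258))/131003 = -389121/131003; q = (4·(-48258) − 243·(-255))/131003 = -131067/131003.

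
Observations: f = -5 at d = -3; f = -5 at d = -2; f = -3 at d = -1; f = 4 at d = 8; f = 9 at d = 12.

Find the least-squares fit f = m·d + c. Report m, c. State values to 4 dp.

Setting ∂/∂m … = 0 gives: 222·m + 14·c = 168;  14·m + 5·c = 0.
(Σd·d = 222, Σd = 14, Σ1 = 5, Σd·f = 168, Σf = 0.)
Eliminating c: 5·(row 1) − 14·(row 2) gives 914·m = 5·168 − 14·0 = 840, so m = 420/457.
Then c = (0 − 14·(420/457))/5 = -1176/457.

m = 0.9190, c = -2.5733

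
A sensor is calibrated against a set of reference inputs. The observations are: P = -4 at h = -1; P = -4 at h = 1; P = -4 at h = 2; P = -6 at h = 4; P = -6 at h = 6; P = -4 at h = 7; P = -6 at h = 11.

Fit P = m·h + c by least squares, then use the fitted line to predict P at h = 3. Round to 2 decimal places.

Normal-equation sums: Σh·h = 228, Σh = 30, Σ1 = 7.
And Σh·P = -162, ΣP = -34.
MᵀM·[m, c]ᵀ = MᵀP becomes [[228, 30]; [30, 7]]·[m, c]ᵀ = [-162, -34]ᵀ.
Δ = 228·7 − 30² = 696.
m = ((-162)·7 − 30·(-34))/696 = -19/116; c = (228·(-34) − 30·(-162))/696 = -241/58.
At h = 3: P̂ = (-19/116)·(3) + (-241/58)·(1) = -539/116.

P̂ = -4.65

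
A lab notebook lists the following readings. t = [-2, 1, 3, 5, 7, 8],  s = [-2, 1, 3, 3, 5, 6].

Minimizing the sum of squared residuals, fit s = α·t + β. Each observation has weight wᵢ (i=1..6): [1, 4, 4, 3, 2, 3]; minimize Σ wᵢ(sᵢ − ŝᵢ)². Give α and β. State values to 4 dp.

α = 0.7037, β = 0.2265

Sums needed: Σwᵢ·t·t = 409, Σwᵢ·t = 67, Σwᵢ·1 = 17.
Right-hand side: Σwᵢ·t·s = 303, Σwᵢ·s = 51.
So XᵀWX·[α, β]ᵀ = XᵀWs: [[409, 67]; [67, 17]]·[α, β]ᵀ = [303, 51]ᵀ.
Determinant 409·17 − 67² = 2464.
α = (303·17 − 67·51)/2464 = 867/1232; β = (409·51 − 67·303)/2464 = 279/1232.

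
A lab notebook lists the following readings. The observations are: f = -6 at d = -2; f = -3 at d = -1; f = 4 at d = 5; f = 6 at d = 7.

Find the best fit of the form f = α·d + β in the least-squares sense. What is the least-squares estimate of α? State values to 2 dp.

Compute the Gram sums: Σd·d = 79, Σd = 9, Σ1 = 4.
Right-hand side: Σd·f = 77, Σf = 1.
AᵀA·[α, β]ᵀ = Aᵀf becomes [[79, 9]; [9, 4]]·[α, β]ᵀ = [77, 1]ᵀ.
Δ = 79·4 − 9² = 235.
α = (77·4 − 9·1)/235 = 299/235; β = (79·1 − 9·77)/235 = -614/235.

α = 1.27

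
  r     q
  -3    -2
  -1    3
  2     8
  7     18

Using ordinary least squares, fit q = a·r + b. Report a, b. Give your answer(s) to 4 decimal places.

Setting ∂/∂a … = 0 gives: 63·a + 5·b = 145;  5·a + 4·b = 27.
Determinant 63·4 − 5² = 227.
a = (145·4 − 5·27)/227 = 445/227; b = (63·27 − 5·145)/227 = 976/227.

a = 1.9604, b = 4.2996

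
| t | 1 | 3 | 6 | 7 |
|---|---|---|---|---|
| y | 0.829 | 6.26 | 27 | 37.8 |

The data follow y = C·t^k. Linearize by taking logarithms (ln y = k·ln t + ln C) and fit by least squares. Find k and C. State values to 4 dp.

Linearized form: ln y = k·ln t + ln C. From the 4 transformed points,
AᵀA = [[8.2039, 4.8363]; [4.8363, 4]], rhs = [14.9885, 8.5748]ᵀ  (here Σln t = 4.8363, Σ(ln t)² = 8.2039, Σln y = 8.5748, Σln t·ln y = 14.9885).
Slope k = (n·Σln t·ln y − Σln t·Σln y)/(n·Σ(ln t)² − (Σln t)²) = (4·14.9885 − 4.8363·8.5748)/9.4260 = 1.96096; ln C = (Σln y − k·Σln t)/n = -0.22724, so C = exp(-0.22724) = 0.79673.

k = 1.9610, C = 0.7967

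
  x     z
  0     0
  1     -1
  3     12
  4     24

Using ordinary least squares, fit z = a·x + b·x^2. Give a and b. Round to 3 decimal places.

Forming AᵀA = [[26, 92]; [92, 338]] and Aᵀz = [131, 491]ᵀ gives AᵀA·[a, b]ᵀ = Aᵀz.
Eliminating b: 338·(row 1) − 92·(row 2) gives 324·a = 338·131 − 92·491 = -894, so a = -149/54.
Then b = (491 − 92·(-149/54))/338 = 119/54.

a = -2.759, b = 2.204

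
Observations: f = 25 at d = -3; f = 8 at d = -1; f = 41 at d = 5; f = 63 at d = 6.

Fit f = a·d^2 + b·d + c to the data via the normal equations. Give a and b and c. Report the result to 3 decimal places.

a = 1.893, b = -1.653, c = 3.537

Entries of MᵀM: Σd^2·d^2 = 2003, Σd^2·d = 313, Σd^2 = 71, Σd·d = 71, Σd = 7, Σ1 = 4.
For Mᵀf: Σd^2·f = 3526, Σd·f = 500, Σf = 137.
MᵀM·[a, b, c]ᵀ = Mᵀf becomes [[2003, 313, 71]; [313, 71, 7]; [71, 7, 4]]·[a, b, c]ᵀ = [3526, 500, 137]ᵀ.
Solving the 3×3 system (Gaussian elimination) gives a = 337/178, b = -1471/890, c = 1574/445.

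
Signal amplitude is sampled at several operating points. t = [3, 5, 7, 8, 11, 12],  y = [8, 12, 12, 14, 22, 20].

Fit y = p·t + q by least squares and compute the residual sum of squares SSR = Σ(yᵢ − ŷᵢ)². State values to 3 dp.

SSR = 12.787

Forming MᵀM = [[412, 46]; [46, 6]] and Mᵀy = [762, 88]ᵀ gives MᵀM·[p, q]ᵀ = Mᵀy.
det = 412·6 − 46² = 356.
p = (762·6 − 46·88)/356 = 131/89; q = (412·88 − 46·762)/356 = 301/89.
Residuals: 18/89, 112/89, -150/89, -103/89, 216/89, -93/89; SSR = 1138/89.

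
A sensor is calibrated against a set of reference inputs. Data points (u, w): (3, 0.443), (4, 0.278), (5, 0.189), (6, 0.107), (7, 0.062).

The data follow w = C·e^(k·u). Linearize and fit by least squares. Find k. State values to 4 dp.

Let Y = ln w. Fitting Y = k·u + ln C by least squares:
XᵀX = [[135.0000, 25.0000]; [25.0000, 5]], rhs = [-48.7670, -8.7759]ᵀ  (here Σu = 25.0000, Σ(u)² = 135.0000, Σln w = -8.7759, Σu·ln w = -48.7670).
Slope k = (n·Σu·ln w − Σu·Σln w)/(n·Σ(u)² − (Σu)²) = (5·-48.7670 − 25.0000·-8.7759)/50.0000 = -0.48877; ln C = (Σln w − k·Σu)/n = 0.68866.

k = -0.4888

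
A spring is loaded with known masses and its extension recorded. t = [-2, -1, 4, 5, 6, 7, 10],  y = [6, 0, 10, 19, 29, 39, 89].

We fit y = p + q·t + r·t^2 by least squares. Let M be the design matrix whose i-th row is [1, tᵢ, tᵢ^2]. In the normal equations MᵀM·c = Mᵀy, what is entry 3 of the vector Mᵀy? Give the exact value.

Entry 3 ↔ basis t^2, so (Mᵀy)_{3} = Σᵢ (t^2)·yᵢ = (4)·(6) + (1)·(0) + (16)·(10) + (25)·(19) + (36)·(29) + (49)·(39) + (100)·(89) = 12514.

12514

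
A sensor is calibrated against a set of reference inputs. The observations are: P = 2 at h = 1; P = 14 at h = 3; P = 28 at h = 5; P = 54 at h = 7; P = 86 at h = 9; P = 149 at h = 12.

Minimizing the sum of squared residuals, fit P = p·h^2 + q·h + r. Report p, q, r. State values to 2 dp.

Normal-equation sums: Σh^2·h^2 = 30405, Σh^2·h = 2953, Σh^2 = 309, Σh·h = 309, Σh = 37, Σ1 = 6.
For AᵀP: Σh^2·P = 31896, Σh·P = 3124, ΣP = 333.
So AᵀA·[p, q, r]ᵀ = AᵀP: [[30405, 2953, 309]; [2953, 309, 37]; [309, 37, 6]]·[p, q, r]ᵀ = [31896, 3124, 333]ᵀ.
Solving the 3×3 system (Gaussian elimination) gives p = 3533/3707, q = 16548/18535, r = 16899/18535.

p = 0.95, q = 0.89, r = 0.91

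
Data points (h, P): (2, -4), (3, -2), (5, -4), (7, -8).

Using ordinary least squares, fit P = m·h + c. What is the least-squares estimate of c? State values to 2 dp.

c = -0.61

Normal-equation sums: Σh·h = 87, Σh = 17, Σ1 = 4.
And Σh·P = -90, ΣP = -18.
Δ = 87·4 − 17² = 59.
m = ((-90)·4 − 17·(-18))/59 = -54/59; c = (87·(-18) − 17·(-90))/59 = -36/59.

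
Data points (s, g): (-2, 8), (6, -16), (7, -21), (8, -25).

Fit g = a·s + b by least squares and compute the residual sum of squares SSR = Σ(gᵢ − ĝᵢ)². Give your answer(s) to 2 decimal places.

The normal equations are: 153·a + 19·b = -459;  19·a + 4·b = -54.
(Σs·s = 153, Σs = 19, Σ1 = 4, Σs·g = -459, Σg = -54.)
Δ = 153·4 − 19² = 251.
a = ((-459)·4 − 19·(-54))/251 = -810/251; b = (153·(-54) − 19·(-459))/251 = 459/251.
Residuals: -71/251, 385/251, -60/251, -254/251; SSR = 882/251.

SSR = 3.51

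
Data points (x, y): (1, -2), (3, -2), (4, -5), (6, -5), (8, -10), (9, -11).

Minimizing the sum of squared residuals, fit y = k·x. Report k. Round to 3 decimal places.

k = -1.145

Normal-equation sums: Σx·x = 207.
And Σx·y = -237.
So AᵀA·[k]ᵀ = Aᵀy: [[207]]·[k]ᵀ = [-237]ᵀ.
Hence k = -237 / 207 ≈ -1.14493.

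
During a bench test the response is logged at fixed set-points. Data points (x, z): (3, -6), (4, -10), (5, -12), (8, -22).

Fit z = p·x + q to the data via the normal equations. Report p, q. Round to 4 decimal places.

p = -3.1429, q = 3.2143

With design matrix M, MᵀM = [[114, 20]; [20, 4]] and Mᵀz = [-294, -50]ᵀ.
det = 114·4 − 20² = 56.
p = ((-294)·4 − 20·(-50))/56 = -22/7; q = (114·(-50) − 20·(-294))/56 = 45/14.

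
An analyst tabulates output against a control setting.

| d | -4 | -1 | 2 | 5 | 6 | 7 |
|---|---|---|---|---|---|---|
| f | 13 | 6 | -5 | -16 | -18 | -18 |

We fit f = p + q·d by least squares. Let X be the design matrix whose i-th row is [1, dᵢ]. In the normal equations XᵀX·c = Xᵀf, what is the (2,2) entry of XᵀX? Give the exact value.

131

Row 2 ↔ basis d, column 2 ↔ basis d, so (XᵀX)_{2,2} = Σᵢ (d)·(d) = (-4)·(-4) + (-1)·(-1) + (2)·(2) + (5)·(5) + (6)·(6) + (7)·(7) = 131.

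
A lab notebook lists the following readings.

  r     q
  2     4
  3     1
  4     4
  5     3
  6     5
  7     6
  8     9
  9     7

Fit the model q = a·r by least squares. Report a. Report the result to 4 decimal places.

Sums needed: Σr·r = 284.
And Σr·q = 249.
Normal equations: [[284]]·[a]ᵀ = [249]ᵀ.
Hence a = 249 / 284 ≈ 0.876761.

a = 0.8768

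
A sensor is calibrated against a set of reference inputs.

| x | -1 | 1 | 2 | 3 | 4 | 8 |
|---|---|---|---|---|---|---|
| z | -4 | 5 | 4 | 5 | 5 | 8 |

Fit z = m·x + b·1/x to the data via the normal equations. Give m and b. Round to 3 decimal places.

m = 0.988, b = 3.684

The normal equations are: 95·m + 6·b = 116;  6·m + (1405/576)·b = 179/12.
(Σx·x = 95, Σx·1/x = 6, Σ1/x·1/x = 1405/576, Σx·z = 116, Σ1/x·z = 179/12.)
Δ = 95·(1405/576) − 6² = 112739/576.
m = (116·(1405/576) − 6·(179/12))/(112739/576) = 111428/112739; b = (95·(179/12) − 6·116)/(112739/576) = 415344/112739.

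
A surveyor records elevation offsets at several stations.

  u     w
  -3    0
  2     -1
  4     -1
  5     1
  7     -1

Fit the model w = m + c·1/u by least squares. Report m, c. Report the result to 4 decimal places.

m = -0.2397, c = -1.0553

Setting ∂/∂m … = 0 gives: 5·m + (319/420)·c = -2;  (319/420)·m + (85381/176400)·c = -97/140.
Eliminating c: (85381/176400)·(row 1) − (319/420)·(row 2) gives (40643/22050)·m = (85381/176400)·(-2) − (319/420)·(-97/140) = -77933/176400, so m = -77933/325144.
Then c = ((-97/140) − (319/420)·(-77933/325144))/(85381/176400) = -85785/81286.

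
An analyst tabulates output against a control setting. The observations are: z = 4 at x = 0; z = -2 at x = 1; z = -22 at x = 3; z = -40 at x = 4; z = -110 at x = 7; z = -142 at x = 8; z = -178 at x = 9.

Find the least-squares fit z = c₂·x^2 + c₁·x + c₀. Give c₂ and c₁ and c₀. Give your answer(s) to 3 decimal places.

c₂ = -1.895, c₁ = -3.066, c₀ = 3.564

Forming AᵀA = [[13396, 1676, 220]; [1676, 220, 32]; [220, 32, 7]] and Aᵀz = [-29736, -3736, -490]ᵀ gives AᵀA·[c₂, c₁, c₀]ᵀ = Aᵀz.
Inverting the 3×3 Gram matrix, [c₂, c₁, c₀]ᵀ = [-1313/693, -2125/693, 2470/693]ᵀ.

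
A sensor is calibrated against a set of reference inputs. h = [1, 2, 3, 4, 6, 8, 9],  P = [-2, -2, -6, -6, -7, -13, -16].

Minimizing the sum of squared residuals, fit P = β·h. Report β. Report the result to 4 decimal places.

Entries of MᵀM: Σh·h = 211.
For MᵀP: Σh·P = -338.
Normal equations: [[211]]·[β]ᵀ = [-338]ᵀ.
Hence β = -338 / 211 ≈ -1.6019.

β = -1.6019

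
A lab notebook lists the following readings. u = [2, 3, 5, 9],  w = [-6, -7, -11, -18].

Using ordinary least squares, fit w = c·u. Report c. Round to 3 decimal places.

From the data, Σu·u = 119.
For Aᵀw: Σu·w = -250.
Hence c = -250 / 119 ≈ -2.10084.

c = -2.101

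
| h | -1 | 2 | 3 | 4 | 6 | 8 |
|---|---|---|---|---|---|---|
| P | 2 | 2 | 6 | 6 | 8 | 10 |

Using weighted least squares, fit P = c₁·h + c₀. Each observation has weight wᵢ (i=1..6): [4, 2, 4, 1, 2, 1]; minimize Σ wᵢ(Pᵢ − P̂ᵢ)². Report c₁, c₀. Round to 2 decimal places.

Setting ∂/∂c₁ … = 0 gives: 200·c₁ + 36·c₀ = 272;  36·c₁ + 14·c₀ = 68.
(Σwᵢ·h·h = 200, Σwᵢ·h = 36, Σwᵢ·1 = 14, Σwᵢ·h·P = 272, Σwᵢ·P = 68.)
Eliminating c₀: 14·(row 1) − 36·(row 2) gives 1504·c₁ = 14·272 − 36·68 = 1360, so c₁ = 85/94.
Then c₀ = (68 − 36·(85/94))/14 = 119/47.

c₁ = 0.90, c₀ = 2.53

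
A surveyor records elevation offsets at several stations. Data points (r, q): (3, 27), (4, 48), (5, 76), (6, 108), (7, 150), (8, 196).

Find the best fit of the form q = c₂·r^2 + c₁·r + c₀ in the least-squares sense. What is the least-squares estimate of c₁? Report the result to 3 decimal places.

c₁ = -1.754

Forming AᵀA = [[8755, 1287, 199]; [1287, 199, 33]; [199, 33, 6]] and Aᵀq = [26693, 3919, 605]ᵀ gives AᵀA·[c₂, c₁, c₀]ᵀ = Aᵀq.
Inverting the 3×3 Gram matrix, [c₂, c₁, c₀]ᵀ = [181/56, -491/280, 459/140]ᵀ.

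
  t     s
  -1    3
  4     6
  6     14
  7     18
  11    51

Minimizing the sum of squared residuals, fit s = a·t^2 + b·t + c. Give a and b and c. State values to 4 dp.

a = 0.4974, b = -1.0007, c = 1.6197

Normal-equation sums: Σt^2·t^2 = 18595, Σt^2·t = 1953, Σt^2 = 223, Σt·t = 223, Σt = 27, Σ1 = 5.
Right-hand side: Σt^2·s = 7656, Σt·s = 792, Σs = 92.
Inverting the 3×3 Gram matrix, [a, b, c]ᵀ = [66538/133771, -133866/133771, 216668/133771]ᵀ.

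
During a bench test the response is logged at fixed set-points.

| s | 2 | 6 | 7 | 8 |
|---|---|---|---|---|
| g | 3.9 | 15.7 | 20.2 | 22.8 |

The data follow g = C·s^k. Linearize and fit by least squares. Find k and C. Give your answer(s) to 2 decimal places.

With ln gᵢ as the transformed response and ln sᵢ as the regressor:
Sums: Σln s = 6.5103, Σ(ln s)² = 11.8015, Σln g = 10.2471, Σln s·ln g = 18.2280.
Normal system: [[11.8015, 6.5103]; [6.5103, 4]]·[k, ln C]ᵀ = [18.2280, 10.2471]ᵀ.
Δ = 11.8015·4 − (6.5103)² = 4.8225; k = (18.2280·4 − 6.5103·10.2471)/4.8225 = 1.28578, ln C = (11.8015·10.2471 − 6.5103·18.2280)/4.8225 = 0.46909, so C = exp(0.46909) = 1.59853.

k = 1.29, C = 1.60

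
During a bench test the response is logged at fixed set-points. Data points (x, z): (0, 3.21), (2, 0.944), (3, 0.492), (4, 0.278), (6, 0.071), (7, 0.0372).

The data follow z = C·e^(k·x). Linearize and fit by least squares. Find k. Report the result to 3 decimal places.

With ln zᵢ as the transformed response and xᵢ as the regressor:
Sums: Σx = 22.0000, Σ(x)² = 114.0000, Σln z = -6.8173, Σx·ln z = -46.2742.
Normal system: [[114.0000, 22.0000]; [22.0000, 6]]·[k, ln C]ᵀ = [-46.2742, -6.8173]ᵀ.
Solving (det = 200.0000): k = -0.63832, ln C = 1.20431.

k = -0.638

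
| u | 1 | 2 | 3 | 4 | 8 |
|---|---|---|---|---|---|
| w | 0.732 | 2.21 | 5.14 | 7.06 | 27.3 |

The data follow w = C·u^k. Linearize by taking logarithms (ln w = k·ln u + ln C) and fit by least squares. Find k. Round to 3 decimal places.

Taking logs, ln w = k·ln u + ln C, so regress ln w on ln u.
Over the data: Σln u = 5.2575, Σ(ln u)² = 7.9333, Σln w = 7.3794, Σln u·ln w = 11.9341.
Normal system: [[7.9333, 5.2575]; [5.2575, 5]]·[k, ln C]ᵀ = [11.9341, 7.3794]ᵀ.
Solving (det = 12.0252): k = 1.73578, ln C = -0.34929.

k = 1.736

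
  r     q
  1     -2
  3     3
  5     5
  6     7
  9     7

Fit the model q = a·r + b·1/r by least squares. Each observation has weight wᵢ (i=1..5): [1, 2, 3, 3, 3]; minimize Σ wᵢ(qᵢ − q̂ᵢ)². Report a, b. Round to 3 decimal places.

From the data, Σwᵢ·r·r = 445, Σwᵢ·r·1/r = 12, Σwᵢ·1/r·1/r = 3949/2700.
And Σwᵢ·r·q = 406, Σwᵢ·1/r·q = 53/6.
So AᵀWA·[a, b]ᵀ = AᵀWq: [[445, 12]; [12, 3949/2700]]·[a, b]ᵀ = [406, 53/6]ᵀ.
Eliminating b: (3949/2700)·(row 1) − 12·(row 2) gives (273701/540)·a = (3949/2700)·406 − 12·(53/6) = 658547/1350, so a = 1317094/1368505.
Then b = ((53/6) − 12·(1317094/1368505))/(3949/2700) = -508230/273701.

a = 0.962, b = -1.857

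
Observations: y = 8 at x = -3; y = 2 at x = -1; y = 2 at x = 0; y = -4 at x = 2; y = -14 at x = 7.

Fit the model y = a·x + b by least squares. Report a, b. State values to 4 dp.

a = -2.1724, b = 0.9724

Sums needed: Σx·x = 63, Σx = 5, Σ1 = 5.
And Σx·y = -132, Σy = -6.
Eliminating b: 5·(row 1) − 5·(row 2) gives 290·a = 5·(-132) − 5·(-6) = -630, so a = -63/29.
Then b = ((-6) − 5·(-63/29))/5 = 141/145.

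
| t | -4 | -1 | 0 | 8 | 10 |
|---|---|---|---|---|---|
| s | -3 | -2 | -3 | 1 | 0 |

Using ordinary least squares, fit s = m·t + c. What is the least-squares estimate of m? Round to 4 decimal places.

Sums needed: Σt·t = 181, Σt = 13, Σ1 = 5.
Moment sums: Σt·s = 22, Σs = -7.
AᵀA·[m, c]ᵀ = Aᵀs becomes [[181, 13]; [13, 5]]·[m, c]ᵀ = [22, -7]ᵀ.
Eliminating c: 5·(row 1) − 13·(row 2) gives 736·m = 5·22 − 13·(-7) = 201, so m = 201/736.
Then c = ((-7) − 13·(201/736))/5 = -1553/736.

m = 0.2731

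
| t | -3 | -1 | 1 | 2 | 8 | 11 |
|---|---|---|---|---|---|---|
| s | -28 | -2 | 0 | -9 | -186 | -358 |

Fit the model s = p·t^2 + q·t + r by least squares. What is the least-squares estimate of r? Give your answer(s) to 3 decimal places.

r = 1.963

Normal-equation sums: Σt^2·t^2 = 18836, Σt^2·t = 1824, Σt^2 = 200, Σt·t = 200, Σt = 18, Σ1 = 6.
And Σt^2·s = -55512, Σt·s = -5358, Σs = -583.
Normal equations: [[18836, 1824, 200]; [1824, 200, 18]; [200, 18, 6]]·[p, q, r]ᵀ = [-55512, -5358, -583]ᵀ.
Inverting the 3×3 Gram matrix, [p, q, r]ᵀ = [-318776/104455, 180873/208910, 205013/104455]ᵀ.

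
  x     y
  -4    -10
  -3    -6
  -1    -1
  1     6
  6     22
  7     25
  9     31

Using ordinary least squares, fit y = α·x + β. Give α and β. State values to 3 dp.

AᵀA·[α, β]ᵀ = Aᵀy reads: 193·α + 15·β = 651;  15·α + 7·β = 67.
(Σx·x = 193, Σx = 15, Σ1 = 7, Σx·y = 651, Σy = 67.)
Eliminating β: 7·(row 1) − 15·(row 2) gives 1126·α = 7·651 − 15·67 = 3552, so α = 1776/563.
Then β = (67 − 15·(1776/563))/7 = 1583/563.

α = 3.155, β = 2.812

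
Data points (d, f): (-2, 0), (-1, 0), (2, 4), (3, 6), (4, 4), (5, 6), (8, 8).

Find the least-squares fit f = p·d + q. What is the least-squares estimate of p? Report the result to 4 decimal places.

With design matrix M, MᵀM = [[123, 19]; [19, 7]] and Mᵀf = [136, 28]ᵀ.
Eliminating q: 7·(row 1) − 19·(row 2) gives 500·p = 7·136 − 19·28 = 420, so p = 21/25.
Then q = (28 − 19·(21/25))/7 = 43/25.

p = 0.8400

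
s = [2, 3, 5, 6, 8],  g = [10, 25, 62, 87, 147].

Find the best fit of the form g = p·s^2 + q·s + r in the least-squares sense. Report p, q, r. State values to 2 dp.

Compute the Gram sums: Σs^2·s^2 = 6114, Σs^2·s = 888, Σs^2 = 138, Σs·s = 138, Σs = 24, Σ1 = 5.
Right-hand side: Σs^2·g = 14355, Σs·g = 2103, Σg = 331.
Inverting the 3×3 Gram matrix, [p, q, r]ᵀ = [119/66, 311/66, -68/11]ᵀ.

p = 1.80, q = 4.71, r = -6.18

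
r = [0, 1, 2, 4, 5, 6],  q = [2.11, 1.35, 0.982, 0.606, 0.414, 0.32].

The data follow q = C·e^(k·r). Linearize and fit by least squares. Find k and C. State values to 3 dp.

k = -0.304, C = 1.939

Linearized form: ln q = k·r + ln C. From the 6 transformed points,
Sums: Σr = 18.0000, Σ(r)² = 82.0000, Σln q = -1.4936, Σr·ln q = -12.9858.
Normal system: [[82.0000, 18.0000]; [18.0000, 6]]·[k, ln C]ᵀ = [-12.9858, -1.4936]ᵀ.
Slope k = (n·Σr·ln q − Σr·Σln q)/(n·Σ(r)² − (Σr)²) = (6·-12.9858 − 18.0000·-1.4936)/168.0000 = -0.30375; ln C = (Σln q − k·Σr)/n = 0.66233, so C = exp(0.66233) = 1.93930.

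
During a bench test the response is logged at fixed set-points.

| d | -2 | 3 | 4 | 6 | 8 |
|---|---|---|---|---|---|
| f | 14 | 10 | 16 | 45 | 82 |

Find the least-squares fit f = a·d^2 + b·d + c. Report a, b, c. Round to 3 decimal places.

a = 1.559, b = -2.510, c = 2.728

Compute the Gram sums: Σd^2·d^2 = 5745, Σd^2·d = 811, Σd^2 = 129, Σd·d = 129, Σd = 19, Σ1 = 5.
Moment sums: Σd^2·f = 7270, Σd·f = 992, Σf = 167.
Row-reducing yields a = 33471/21476, b = -13477/5369, c = 8371/3068.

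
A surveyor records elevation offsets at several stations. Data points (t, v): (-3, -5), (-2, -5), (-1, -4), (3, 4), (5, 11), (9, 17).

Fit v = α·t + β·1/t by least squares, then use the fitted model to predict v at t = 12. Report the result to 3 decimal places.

v̂ = 22.397

Forming MᵀM = [[129, 6]; [6, 12349/8100]] and Mᵀv = [249, 1223/90]ᵀ gives MᵀM·[α, β]ᵀ = Mᵀv.
Δ = 129·(12349/8100) − 6² = 433807/2700.
α = (249·(12349/8100) − 6·(1223/90))/(433807/2700) = 804827/433807; β = (129·(1223/90) − 6·249)/(433807/2700) = 699210/433807.
At t = 12: v̂ = (804827/433807)·(12) + (699210/433807)·(1/12) = 19432383/867614.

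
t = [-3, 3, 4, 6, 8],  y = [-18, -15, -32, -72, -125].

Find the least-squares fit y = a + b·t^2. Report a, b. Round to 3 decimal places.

a = 0.497, b = -1.974

The normal system MᵀM·[a, b]ᵀ = Mᵀy is [[5, 134]; [134, 5810]]·[a, b]ᵀ = [-262, -11401]ᵀ.
Determinant 5·5810 − 134² = 11094.
a = ((-262)·5810 − 134·(-11401))/11094 = 919/1849; b = (5·(-11401) − 134·(-262))/11094 = -7299/3698.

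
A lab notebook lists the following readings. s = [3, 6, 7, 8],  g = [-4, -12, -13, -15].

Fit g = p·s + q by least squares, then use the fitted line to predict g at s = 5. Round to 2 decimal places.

ĝ = -8.79

With design matrix A, AᵀA = [[158, 24]; [24, 4]] and Aᵀg = [-295, -44]ᵀ.
Eliminating q: 4·(row 1) − 24·(row 2) gives 56·p = 4·(-295) − 24·(-44) = -124, so p = -31/14.
Then q = ((-44) − 24·(-31/14))/4 = 16/7.
At s = 5: ĝ = (-31/14)·(5) + (16/7)·(1) = -123/14.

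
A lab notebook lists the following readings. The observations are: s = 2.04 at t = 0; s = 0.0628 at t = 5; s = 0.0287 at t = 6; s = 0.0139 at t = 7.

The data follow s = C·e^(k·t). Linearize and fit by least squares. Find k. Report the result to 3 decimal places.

Taking logs, ln s = k·t + ln C, so regress ln s on t.
Sums: Σt = 18.0000, Σ(t)² = 110.0000, Σln s = -9.8816, Σt·ln s = -65.0752.
Normal system: [[110.0000, 18.0000]; [18.0000, 4]]·[k, ln C]ᵀ = [-65.0752, -9.8816]ᵀ.
Slope k = (n·Σt·ln s − Σt·Σln s)/(n·Σ(t)² − (Σt)²) = (4·-65.0752 − 18.0000·-9.8816)/116.0000 = -0.71063; ln C = (Σln s − k·Σt)/n = 0.72742.

k = -0.711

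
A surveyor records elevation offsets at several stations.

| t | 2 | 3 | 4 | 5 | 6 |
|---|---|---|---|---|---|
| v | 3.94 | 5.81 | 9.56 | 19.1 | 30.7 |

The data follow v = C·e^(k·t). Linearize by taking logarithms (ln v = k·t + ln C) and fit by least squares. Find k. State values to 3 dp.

k = 0.530

Taking logs, ln v = k·t + ln C, so regress ln v on t.
Σt = 20.0000, Σ(t)² = 90.0000, Σln v = 11.7623, Σt·ln v = 52.3455.
Normal system: [[90.0000, 20.0000]; [20.0000, 5]]·[k, ln C]ᵀ = [52.3455, 11.7623]ᵀ.
Solving (det = 50.0000): k = 0.52963, ln C = 0.23395.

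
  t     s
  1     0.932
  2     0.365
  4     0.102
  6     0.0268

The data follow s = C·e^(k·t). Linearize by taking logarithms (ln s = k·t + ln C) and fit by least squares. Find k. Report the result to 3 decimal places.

With ln sᵢ as the transformed response and tᵢ as the regressor:
Σt = 13.0000, Σ(t)² = 57.0000, Σln s = -6.9804, Σt·ln s = -32.9334.
Equations: 57.0000·k + 13.0000·ln C = -32.9334;  13.0000·k + 4·ln C = -6.9804.
Slope k = (n·Σt·ln s − Σt·Σln s)/(n·Σ(t)² − (Σt)²) = (4·-32.9334 − 13.0000·-6.9804)/59.0000 = -0.69471; ln C = (Σln s − k·Σt)/n = 0.51272.

k = -0.695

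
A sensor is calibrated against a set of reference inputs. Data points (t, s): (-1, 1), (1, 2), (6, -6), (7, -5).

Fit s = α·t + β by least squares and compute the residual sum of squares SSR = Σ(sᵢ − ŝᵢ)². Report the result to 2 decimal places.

XᵀX·[α, β]ᵀ = Xᵀs reads: 87·α + 13·β = -70;  13·α + 4·β = -8.
Eliminating β: 4·(row 1) − 13·(row 2) gives 179·α = 4·(-70) − 13·(-8) = -176, so α = -176/179.
Then β = ((-8) − 13·(-176/179))/4 = 214/179.
Residuals: -211/179, 320/179, -232/179, 123/179; SSR = 1206/179.

SSR = 6.74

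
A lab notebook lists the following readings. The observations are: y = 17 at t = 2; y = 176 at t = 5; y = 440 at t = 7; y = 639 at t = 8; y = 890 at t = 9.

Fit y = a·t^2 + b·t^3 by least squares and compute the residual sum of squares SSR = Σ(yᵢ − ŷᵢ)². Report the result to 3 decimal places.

Setting ∂/∂a … = 0 gives: 13699·a + 111781·b = 139014;  111781·a + 926923·b = 1149034.
Determinant 13699·926923 − 111781² = 202926216.
a = (139014·926923 − 111781·1149034)/202926216 = 51888046/25365777; b = (13699·1149034 − 111781·139014)/202926216 = 25186604/25365777.
Residuals: 22173193/25365777, 18850102/25365777, -6859182/8455259, -7644689/25365777, 3858496/8455259; SSR = 57670042/25365777.

SSR = 2.274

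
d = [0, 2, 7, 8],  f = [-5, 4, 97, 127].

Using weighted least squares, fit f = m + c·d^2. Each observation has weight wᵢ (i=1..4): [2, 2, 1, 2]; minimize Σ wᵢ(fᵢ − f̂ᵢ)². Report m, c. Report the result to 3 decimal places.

Normal-equation sums: Σwᵢ·1 = 7, Σwᵢ·d^2 = 185, Σwᵢ·d^2·d^2 = 10625.
Moment sums: Σwᵢ·f = 349, Σwᵢ·d^2·f = 21041.
det = 7·10625 − 185² = 40150.
m = (349·10625 − 185·21041)/40150 = -18446/4015; c = (7·21041 − 185·349)/40150 = 41361/20075.

m = -4.594, c = 2.060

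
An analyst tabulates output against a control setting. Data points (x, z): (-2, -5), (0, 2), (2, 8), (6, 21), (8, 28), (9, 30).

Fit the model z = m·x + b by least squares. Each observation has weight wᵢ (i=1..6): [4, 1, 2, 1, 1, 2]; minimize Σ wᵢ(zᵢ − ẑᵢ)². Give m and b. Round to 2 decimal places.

m = 3.21, b = 1.55

With design matrix M, MᵀWM = [[286, 28]; [28, 11]] and MᵀWz = [962, 107]ᵀ.
Δ = 286·11 − 28² = 2362.
m = (962·11 − 28·107)/2362 = 3793/1181; b = (286·107 − 28·962)/2362 = 1833/1181.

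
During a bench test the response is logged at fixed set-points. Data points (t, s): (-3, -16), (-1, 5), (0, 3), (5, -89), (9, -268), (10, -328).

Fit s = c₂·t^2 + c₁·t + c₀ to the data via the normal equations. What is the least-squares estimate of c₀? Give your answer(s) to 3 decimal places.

Compute the Gram sums: Σt^2·t^2 = 17268, Σt^2·t = 1826, Σt^2 = 216, Σt·t = 216, Σt = 20, Σ1 = 6.
For Aᵀs: Σt^2·s = -56872, Σt·s = -6094, Σs = -693.
Row-reducing yields c₂ = -62380/20811, c₁ = -21778/6937, c₀ = 119579/41622.

c₀ = 2.873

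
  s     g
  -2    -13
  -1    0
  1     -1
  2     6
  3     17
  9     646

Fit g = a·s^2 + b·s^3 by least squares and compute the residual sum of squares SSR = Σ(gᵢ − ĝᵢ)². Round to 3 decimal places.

Compute the Gram sums: Σs^2·s^2 = 6676, Σs^2·s^3 = 59292, Σs^3·s^3 = 532300.
And Σs^2·g = 52450, Σs^3·g = 471544.
So AᵀA·[a, b]ᵀ = Aᵀg: [[6676, 59292]; [59292, 532300]]·[a, b]ᵀ = [52450, 471544]ᵀ.
det = 6676·532300 − 59292² = 38093536.
a = (52450·532300 − 59292·471544)/38093536 = -4956481/4761692; b = (6676·471544 − 59292·52450)/38093536 = 4770293/4761692.
Residuals: -75264/91571, 4863387/2380846, -1143876/1190423, 2558433/1190423, -1620409/2380846, -3901/1190423; SSR = 25841135/2380846.

SSR = 10.854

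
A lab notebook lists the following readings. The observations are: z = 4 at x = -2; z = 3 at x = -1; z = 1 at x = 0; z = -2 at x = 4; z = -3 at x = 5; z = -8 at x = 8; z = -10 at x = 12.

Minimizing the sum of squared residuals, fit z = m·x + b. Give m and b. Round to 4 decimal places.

Forming AᵀA = [[254, 26]; [26, 7]] and Aᵀz = [-218, -15]ᵀ gives AᵀA·[m, b]ᵀ = Aᵀz.
Δ = 254·7 − 26² = 1102.
m = ((-218)·7 − 26·(-15))/1102 = -568/551; b = (254·(-15) − 26·(-218))/1102 = 929/551.

m = -1.0309, b = 1.6860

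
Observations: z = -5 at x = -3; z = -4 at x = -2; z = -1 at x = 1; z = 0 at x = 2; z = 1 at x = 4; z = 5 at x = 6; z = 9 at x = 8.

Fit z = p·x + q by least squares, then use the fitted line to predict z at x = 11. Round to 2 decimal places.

ẑ = 11.14

The normal system AᵀA·[p, q]ᵀ = Aᵀz is [[134, 16]; [16, 7]]·[p, q]ᵀ = [128, 5]ᵀ.
Eliminating q: 7·(row 1) − 16·(row 2) gives 682·p = 7·128 − 16·5 = 816, so p = 408/341.
Then q = (5 − 16·(408/341))/7 = -689/341.
At x = 11: ẑ = (408/341)·(11) + (-689/341)·(1) = 3799/341.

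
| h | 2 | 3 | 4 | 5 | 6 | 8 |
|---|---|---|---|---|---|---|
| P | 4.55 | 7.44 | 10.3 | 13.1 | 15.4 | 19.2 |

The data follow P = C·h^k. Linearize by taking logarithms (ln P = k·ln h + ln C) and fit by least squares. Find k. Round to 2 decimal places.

With ln Pᵢ as the transformed response and ln hᵢ as the regressor:
XᵀX = [[13.7340, 8.6587]; [8.6587, 6]], rhs = [21.6724, 14.1160]ᵀ  (here Σln h = 8.6587, Σ(ln h)² = 13.7340, Σln P = 14.1160, Σln h·ln P = 21.6724).
Slope k = (n·Σln h·ln P − Σln h·Σln P)/(n·Σ(ln h)² − (Σln h)²) = (6·21.6724 − 8.6587·14.1160)/7.4309 = 1.05072; ln C = (Σln P − k·Σln h)/n = 0.83636.

k = 1.05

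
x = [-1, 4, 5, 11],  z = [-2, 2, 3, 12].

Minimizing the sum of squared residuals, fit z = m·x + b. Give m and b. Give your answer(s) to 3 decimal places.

With design matrix M, MᵀM = [[163, 19]; [19, 4]] and Mᵀz = [157, 15]ᵀ.
Eliminating b: 4·(row 1) − 19·(row 2) gives 291·m = 4·157 − 19·15 = 343, so m = 343/291.
Then b = (15 − 19·(343/291))/4 = -538/291.

m = 1.179, b = -1.849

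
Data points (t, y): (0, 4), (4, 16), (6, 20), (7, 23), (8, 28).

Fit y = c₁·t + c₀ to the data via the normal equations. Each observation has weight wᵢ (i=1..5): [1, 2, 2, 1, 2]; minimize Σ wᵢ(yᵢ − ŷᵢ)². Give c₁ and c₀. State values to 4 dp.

The normal system XᵀWX·[c₁, c₀]ᵀ = XᵀWy is [[281, 43]; [43, 8]]·[c₁, c₀]ᵀ = [977, 155]ᵀ.
Eliminating c₀: 8·(row 1) − 43·(row 2) gives 399·c₁ = 8·977 − 43·155 = 1151, so c₁ = 1151/399.
Then c₀ = (155 − 43·(1151/399))/8 = 1544/399.

c₁ = 2.8847, c₀ = 3.8697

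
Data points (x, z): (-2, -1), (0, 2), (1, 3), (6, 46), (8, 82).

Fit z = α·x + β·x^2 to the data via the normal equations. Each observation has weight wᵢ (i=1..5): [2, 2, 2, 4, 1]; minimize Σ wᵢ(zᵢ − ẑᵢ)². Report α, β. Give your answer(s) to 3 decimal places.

From the data, Σwᵢ·x·x = 218, Σwᵢ·x·x^2 = 1362, Σwᵢ·x^2·x^2 = 9314.
For MᵀWz: Σwᵢ·x·z = 1770, Σwᵢ·x^2·z = 11870.
det = 218·9314 − 1362² = 175408.
α = (1770·9314 − 1362·11870)/175408 = 39855/21926; β = (218·11870 − 1362·1770)/175408 = 22115/21926.

α = 1.818, β = 1.009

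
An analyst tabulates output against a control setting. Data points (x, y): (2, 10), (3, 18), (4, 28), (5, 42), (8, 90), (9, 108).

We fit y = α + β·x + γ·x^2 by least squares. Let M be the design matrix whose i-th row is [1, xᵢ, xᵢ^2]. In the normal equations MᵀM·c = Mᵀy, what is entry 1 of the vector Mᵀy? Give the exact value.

296

Entry 1 ↔ basis 1, so (Mᵀy)_{1} = Σᵢ yᵢ = (1)·(10) + (1)·(18) + (1)·(28) + (1)·(42) + (1)·(90) + (1)·(108) = 296.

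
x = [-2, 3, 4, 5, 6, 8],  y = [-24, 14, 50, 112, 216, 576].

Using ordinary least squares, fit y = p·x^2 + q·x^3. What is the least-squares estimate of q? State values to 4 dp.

From the data, Σx^2·x^2 = 6370, Σx^2·x^3 = 44904, Σx^3·x^3 = 329314.
For Mᵀy: Σx^2·y = 48270, Σx^3·y = 359338.
So MᵀM·[p, q]ᵀ = Mᵀy: [[6370, 44904]; [44904, 329314]]·[p, q]ᵀ = [48270, 359338]ᵀ.
Determinant 6370·329314 − 44904² = 81360964.
p = (48270·329314 − 44904·359338)/81360964 = -59931693/20340241; q = (6370·359338 − 44904·48270)/81360964 = 30366745/20340241.

q = 1.4929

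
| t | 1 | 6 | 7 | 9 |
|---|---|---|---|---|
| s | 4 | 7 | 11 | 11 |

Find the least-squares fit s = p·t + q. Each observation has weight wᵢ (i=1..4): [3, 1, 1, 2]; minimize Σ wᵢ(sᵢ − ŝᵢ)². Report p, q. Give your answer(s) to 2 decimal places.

The normal equations are: 250·p + 34·q = 329;  34·p + 7·q = 52.
det = 250·7 − 34² = 594.
p = (329·7 − 34·52)/594 = 535/594; q = (250·52 − 34·329)/594 = 907/297.

p = 0.90, q = 3.05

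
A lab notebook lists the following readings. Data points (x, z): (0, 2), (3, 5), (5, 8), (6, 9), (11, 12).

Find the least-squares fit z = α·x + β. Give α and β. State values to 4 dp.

Forming AᵀA = [[191, 25]; [25, 5]] and Aᵀz = [241, 36]ᵀ gives AᵀA·[α, β]ᵀ = Aᵀz.
Δ = 191·5 − 25² = 330.
α = (241·5 − 25·36)/330 = 61/66; β = (191·36 − 25·241)/330 = 851/330.

α = 0.9242, β = 2.5788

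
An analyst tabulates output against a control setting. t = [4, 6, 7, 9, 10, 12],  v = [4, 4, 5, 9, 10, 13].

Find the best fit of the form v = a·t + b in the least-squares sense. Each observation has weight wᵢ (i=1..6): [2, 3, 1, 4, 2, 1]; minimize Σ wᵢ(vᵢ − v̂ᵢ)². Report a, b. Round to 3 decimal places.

a = 1.227, b = -2.299

Entries of AᵀWA: Σwᵢ·t·t = 857, Σwᵢ·t = 101, Σwᵢ·1 = 13.
And Σwᵢ·t·v = 819, Σwᵢ·v = 94.
AᵀWA·[a, b]ᵀ = AᵀWv becomes [[857, 101]; [101, 13]]·[a, b]ᵀ = [819, 94]ᵀ.
Determinant 857·13 − 101² = 940.
a = (819·13 − 101·94)/940 = 1153/940; b = (857·94 − 101·819)/940 = -2161/940.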